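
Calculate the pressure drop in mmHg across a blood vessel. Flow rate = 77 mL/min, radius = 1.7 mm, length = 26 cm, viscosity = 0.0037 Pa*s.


dP = 8*mu*L*Q / (pi*r^4)
Q = 77 mL/min = 1.28333e-06 m^3/s
dP = 376.407 Pa = 376.407 / 133.322 mmHg = 2.823 mmHg


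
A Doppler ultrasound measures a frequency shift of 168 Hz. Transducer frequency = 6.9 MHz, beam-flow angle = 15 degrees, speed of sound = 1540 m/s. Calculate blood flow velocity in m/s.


v = fd * c / (2 * f0 * cos(theta))
v = 168 * 1540 / (2 * 6.9000e+06 * cos(15))
v = 0.01941 m/s


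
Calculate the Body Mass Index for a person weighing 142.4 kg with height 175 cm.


BMI = weight / height^2
height = 175 cm = 1.75 m
BMI = 142.4 / 1.75^2
BMI = 46.5 kg/m^2


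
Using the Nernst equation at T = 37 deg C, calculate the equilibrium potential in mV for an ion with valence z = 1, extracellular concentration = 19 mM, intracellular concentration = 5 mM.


E = (RT/(zF)) * ln(C_out/C_in)
T = 37 + 273.15 = 310.15 K
E = (8.314 * 310.15 / (1 * 96485)) * ln(19/5)
E = 35.68 mV


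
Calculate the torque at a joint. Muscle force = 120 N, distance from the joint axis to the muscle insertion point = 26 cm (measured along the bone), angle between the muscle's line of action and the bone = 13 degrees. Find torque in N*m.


Torque = F * d * sin(theta)   (moment arm = d*sin(theta))
d = 26 cm = 0.26 m
Torque = 120 * 0.26 * sin(13)
Torque = 7.018 N*m


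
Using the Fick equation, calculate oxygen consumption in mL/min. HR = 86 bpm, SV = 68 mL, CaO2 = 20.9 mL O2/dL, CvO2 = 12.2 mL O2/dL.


CO = HR*SV = 86*68/1000 = 5.848 L/min
a-v O2 diff = 20.9 - 12.2 = 8.7 mL/dL
VO2 = CO * (CaO2-CvO2) * 10 dL/L
VO2 = 5.848 * 8.7 * 10
VO2 = 508.8 mL/min


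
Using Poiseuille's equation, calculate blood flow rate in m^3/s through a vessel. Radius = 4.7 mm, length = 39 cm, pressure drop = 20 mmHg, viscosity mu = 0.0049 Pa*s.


Q = pi*r^4*dP / (8*mu*L)
r = 0.0047 m, L = 0.39 m
dP = 20 mmHg = 2666.44 Pa
Q = 2.6738e-04 m^3/s


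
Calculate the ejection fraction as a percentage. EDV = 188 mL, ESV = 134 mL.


SV = EDV - ESV = 188 - 134 = 54 mL
EF = SV/EDV * 100 = 54/188 * 100
EF = 28.72%


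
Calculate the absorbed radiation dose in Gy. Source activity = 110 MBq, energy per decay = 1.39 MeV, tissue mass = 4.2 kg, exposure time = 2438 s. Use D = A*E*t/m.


A = 110 MBq = 1.1000e+08 Bq
E = 1.39 MeV = 2.22678e-13 J
D = A*E*t/m = 1.1000e+08*2.22678e-13*2438/4.2
D = 0.01422 Gy


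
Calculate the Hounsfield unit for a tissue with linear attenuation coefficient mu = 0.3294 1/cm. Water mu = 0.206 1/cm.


HU = ((mu_tissue - mu_water) / mu_water) * 1000
HU = ((0.3294 - 0.206) / 0.206) * 1000
HU = 599


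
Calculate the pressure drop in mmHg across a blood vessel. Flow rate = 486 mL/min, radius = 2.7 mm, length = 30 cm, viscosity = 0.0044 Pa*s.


dP = 8*mu*L*Q / (pi*r^4)
Q = 486 mL/min = 8.1e-06 m^3/s
dP = 512.323 Pa = 512.323 / 133.322 mmHg = 3.843 mmHg


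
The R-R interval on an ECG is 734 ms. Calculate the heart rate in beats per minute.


HR = 60 / RR_interval(s)
RR = 734 ms = 0.734 s
HR = 60 / 0.734 = 81.74 bpm


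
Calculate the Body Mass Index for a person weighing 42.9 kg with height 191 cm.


BMI = weight / height^2
height = 191 cm = 1.91 m
BMI = 42.9 / 1.91^2
BMI = 11.76 kg/m^2


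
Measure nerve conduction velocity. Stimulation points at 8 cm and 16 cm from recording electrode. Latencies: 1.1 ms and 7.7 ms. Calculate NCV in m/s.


Distance = (16 - 8) / 100 = 0.08 m
dt = (7.7 - 1.1) / 1000 = 0.0066 s
NCV = dist / dt = 12.12 m/s


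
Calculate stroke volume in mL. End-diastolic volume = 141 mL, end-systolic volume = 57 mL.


SV = EDV - ESV
SV = 141 - 57
SV = 84 mL


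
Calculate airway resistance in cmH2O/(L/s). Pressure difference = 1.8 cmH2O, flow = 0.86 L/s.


R = dP / flow
R = 1.8 / 0.86
R = 2.093 cmH2O/(L/s)


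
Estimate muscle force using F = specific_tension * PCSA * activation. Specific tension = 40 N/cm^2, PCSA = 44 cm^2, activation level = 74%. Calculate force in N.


F = sigma * PCSA * activation
F = 40 * 44 * 0.74
F = 1302 N


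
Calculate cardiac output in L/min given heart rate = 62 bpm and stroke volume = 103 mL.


CO = HR * SV
CO = 62 * 103 / 1000
CO = 6.386 L/min


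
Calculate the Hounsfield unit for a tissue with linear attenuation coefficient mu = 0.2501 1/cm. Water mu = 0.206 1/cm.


HU = ((mu_tissue - mu_water) / mu_water) * 1000
HU = ((0.2501 - 0.206) / 0.206) * 1000
HU = 214.1


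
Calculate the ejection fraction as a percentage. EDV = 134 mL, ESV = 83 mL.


SV = EDV - ESV = 134 - 83 = 51 mL
EF = SV/EDV * 100 = 51/134 * 100
EF = 38.06%


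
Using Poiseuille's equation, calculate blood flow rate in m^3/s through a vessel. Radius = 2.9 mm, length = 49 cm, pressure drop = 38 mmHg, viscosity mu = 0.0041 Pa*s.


Q = pi*r^4*dP / (8*mu*L)
r = 0.0029 m, L = 0.49 m
dP = 38 mmHg = 5066.236 Pa
Q = 7.0042e-05 m^3/s


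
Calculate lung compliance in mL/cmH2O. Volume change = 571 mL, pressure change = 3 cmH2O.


C = dV / dP
C = 571 / 3
C = 190.3 mL/cmH2O


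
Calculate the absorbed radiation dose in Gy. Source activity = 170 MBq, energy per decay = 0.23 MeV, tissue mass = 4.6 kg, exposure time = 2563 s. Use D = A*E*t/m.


A = 170 MBq = 1.7000e+08 Bq
E = 0.23 MeV = 3.6846e-14 J
D = A*E*t/m = 1.7000e+08*3.6846e-14*2563/4.6
D = 0.00349 Gy


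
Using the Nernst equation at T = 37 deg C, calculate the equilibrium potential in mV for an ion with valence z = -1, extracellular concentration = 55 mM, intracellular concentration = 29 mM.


E = (RT/(zF)) * ln(C_out/C_in)
T = 37 + 273.15 = 310.15 K
E = (8.314 * 310.15 / (-1 * 96485)) * ln(55/29)
E = -17.11 mV


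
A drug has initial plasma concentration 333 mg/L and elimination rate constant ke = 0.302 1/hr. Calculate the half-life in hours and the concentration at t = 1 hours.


t_half = ln(2) / ke = 0.693147 / 0.302 = 2.295 hr
C(t) = C0 * exp(-ke*t) = 333 * exp(-0.302*1)
C(1) = 246.2 mg/L


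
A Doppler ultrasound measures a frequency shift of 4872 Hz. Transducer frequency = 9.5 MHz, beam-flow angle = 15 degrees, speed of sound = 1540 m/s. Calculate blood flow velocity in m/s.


v = fd * c / (2 * f0 * cos(theta))
v = 4872 * 1540 / (2 * 9.5000e+06 * cos(15))
v = 0.4088 m/s


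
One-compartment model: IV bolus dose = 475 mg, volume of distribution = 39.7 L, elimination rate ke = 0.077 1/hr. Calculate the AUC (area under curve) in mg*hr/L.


C0 = Dose/Vd = 475/39.7 = 11.9647 mg/L
AUC = C0/ke = 11.9647/0.077
AUC = 155.4 mg*hr/L


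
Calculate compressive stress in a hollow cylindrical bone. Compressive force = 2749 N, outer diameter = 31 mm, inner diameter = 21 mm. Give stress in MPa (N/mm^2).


A = pi*(r_o^2 - r_i^2)
r_o = 15.5 mm, r_i = 10.5 mm
A = 408.407 mm^2
sigma = F/A = 2749 / 408.407
sigma = 6.731 MPa


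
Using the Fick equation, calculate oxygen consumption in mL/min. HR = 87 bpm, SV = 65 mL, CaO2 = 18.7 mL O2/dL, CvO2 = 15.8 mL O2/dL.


CO = HR*SV = 87*65/1000 = 5.655 L/min
a-v O2 diff = 18.7 - 15.8 = 2.9 mL/dL
VO2 = CO * (CaO2-CvO2) * 10 dL/L
VO2 = 5.655 * 2.9 * 10
VO2 = 164 mL/min


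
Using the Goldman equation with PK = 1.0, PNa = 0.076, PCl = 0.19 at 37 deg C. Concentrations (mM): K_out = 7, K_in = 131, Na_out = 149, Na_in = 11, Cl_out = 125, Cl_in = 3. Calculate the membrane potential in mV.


Vm = (RT/F)*ln((PK*Ko + PNa*Nao + PCl*Cli)/(PK*Ki + PNa*Nai + PCl*Clo))
Numer = 18.894, Denom = 155.586
Vm = -56.35 mV


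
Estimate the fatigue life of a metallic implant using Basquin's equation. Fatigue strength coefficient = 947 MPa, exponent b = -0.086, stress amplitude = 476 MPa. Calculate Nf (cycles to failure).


sigma_a = sigma_f' * (2Nf)^b
2Nf = (sigma_a/sigma_f')^(1/b)
2Nf = (476/947)^(1/-0.086)
2Nf = 2976.8443
Nf = 1488


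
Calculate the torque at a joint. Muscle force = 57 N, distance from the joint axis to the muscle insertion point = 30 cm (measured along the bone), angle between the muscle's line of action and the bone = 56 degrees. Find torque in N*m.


Torque = F * d * sin(theta)   (moment arm = d*sin(theta))
d = 30 cm = 0.3 m
Torque = 57 * 0.3 * sin(56)
Torque = 14.18 N*m


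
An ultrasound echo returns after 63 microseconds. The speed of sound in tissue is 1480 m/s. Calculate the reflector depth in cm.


depth = c * t / 2
t = 63 us = 6.3000e-05 s
depth = 1480 * 6.3000e-05 / 2
depth = 0.04662 m = 4.662 cm


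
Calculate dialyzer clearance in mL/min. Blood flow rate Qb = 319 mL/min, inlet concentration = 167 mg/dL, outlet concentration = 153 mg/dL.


K = Qb * (Cb_in - Cb_out) / Cb_in
K = 319 * (167 - 153) / 167
K = 26.74 mL/min


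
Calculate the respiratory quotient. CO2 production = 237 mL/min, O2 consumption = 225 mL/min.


RQ = VCO2 / VO2
RQ = 237 / 225
RQ = 1.053


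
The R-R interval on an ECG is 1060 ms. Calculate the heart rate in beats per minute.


HR = 60 / RR_interval(s)
RR = 1060 ms = 1.06 s
HR = 60 / 1.06 = 56.6 bpm


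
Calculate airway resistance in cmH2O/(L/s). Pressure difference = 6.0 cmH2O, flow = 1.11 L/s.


R = dP / flow
R = 6.0 / 1.11
R = 5.405 cmH2O/(L/s)


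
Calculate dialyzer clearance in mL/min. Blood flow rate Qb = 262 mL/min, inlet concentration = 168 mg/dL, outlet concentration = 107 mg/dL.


K = Qb * (Cb_in - Cb_out) / Cb_in
K = 262 * (168 - 107) / 168
K = 95.13 mL/min


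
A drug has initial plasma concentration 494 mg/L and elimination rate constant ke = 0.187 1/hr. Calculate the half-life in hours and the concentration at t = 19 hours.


t_half = ln(2) / ke = 0.693147 / 0.187 = 3.707 hr
C(t) = C0 * exp(-ke*t) = 494 * exp(-0.187*19)
C(19) = 14.15 mg/L


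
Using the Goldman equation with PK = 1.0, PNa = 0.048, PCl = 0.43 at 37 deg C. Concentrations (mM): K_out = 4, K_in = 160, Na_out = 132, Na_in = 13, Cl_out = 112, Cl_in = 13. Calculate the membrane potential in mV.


Vm = (RT/F)*ln((PK*Ko + PNa*Nao + PCl*Cli)/(PK*Ki + PNa*Nai + PCl*Clo))
Numer = 15.926, Denom = 208.784
Vm = -68.77 mV


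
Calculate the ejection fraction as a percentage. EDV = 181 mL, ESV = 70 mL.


SV = EDV - ESV = 181 - 70 = 111 mL
EF = SV/EDV * 100 = 111/181 * 100
EF = 61.33%


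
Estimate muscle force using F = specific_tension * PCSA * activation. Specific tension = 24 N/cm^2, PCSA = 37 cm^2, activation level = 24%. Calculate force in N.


F = sigma * PCSA * activation
F = 24 * 37 * 0.24
F = 213.1 N


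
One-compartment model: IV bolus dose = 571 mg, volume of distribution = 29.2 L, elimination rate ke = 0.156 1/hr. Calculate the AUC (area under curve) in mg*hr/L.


C0 = Dose/Vd = 571/29.2 = 19.5548 mg/L
AUC = C0/ke = 19.5548/0.156
AUC = 125.4 mg*hr/L


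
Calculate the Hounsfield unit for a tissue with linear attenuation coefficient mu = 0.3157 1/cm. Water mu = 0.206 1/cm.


HU = ((mu_tissue - mu_water) / mu_water) * 1000
HU = ((0.3157 - 0.206) / 0.206) * 1000
HU = 532.5


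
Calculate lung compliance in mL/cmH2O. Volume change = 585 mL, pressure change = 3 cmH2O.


C = dV / dP
C = 585 / 3
C = 195 mL/cmH2O


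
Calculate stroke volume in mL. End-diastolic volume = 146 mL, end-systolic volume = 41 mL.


SV = EDV - ESV
SV = 146 - 41
SV = 105 mL


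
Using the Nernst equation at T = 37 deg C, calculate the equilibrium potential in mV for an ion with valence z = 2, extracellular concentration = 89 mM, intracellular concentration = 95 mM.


E = (RT/(zF)) * ln(C_out/C_in)
T = 37 + 273.15 = 310.15 K
E = (8.314 * 310.15 / (2 * 96485)) * ln(89/95)
E = -0.8718 mV


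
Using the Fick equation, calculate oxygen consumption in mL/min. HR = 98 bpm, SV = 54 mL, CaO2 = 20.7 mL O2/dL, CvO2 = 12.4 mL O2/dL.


CO = HR*SV = 98*54/1000 = 5.292 L/min
a-v O2 diff = 20.7 - 12.4 = 8.3 mL/dL
VO2 = CO * (CaO2-CvO2) * 10 dL/L
VO2 = 5.292 * 8.3 * 10
VO2 = 439.2 mL/min


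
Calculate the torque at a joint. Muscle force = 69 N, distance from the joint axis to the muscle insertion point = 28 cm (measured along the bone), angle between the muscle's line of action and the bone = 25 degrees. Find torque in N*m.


Torque = F * d * sin(theta)   (moment arm = d*sin(theta))
d = 28 cm = 0.28 m
Torque = 69 * 0.28 * sin(25)
Torque = 8.165 N*m


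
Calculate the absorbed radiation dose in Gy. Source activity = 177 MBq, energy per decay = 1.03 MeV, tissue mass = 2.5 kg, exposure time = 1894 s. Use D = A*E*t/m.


A = 177 MBq = 1.7700e+08 Bq
E = 1.03 MeV = 1.65006e-13 J
D = A*E*t/m = 1.7700e+08*1.65006e-13*1894/2.5
D = 0.02213 Gy


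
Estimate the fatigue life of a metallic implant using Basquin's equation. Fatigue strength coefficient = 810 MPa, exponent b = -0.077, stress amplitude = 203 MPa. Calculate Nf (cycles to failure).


sigma_a = sigma_f' * (2Nf)^b
2Nf = (sigma_a/sigma_f')^(1/b)
2Nf = (203/810)^(1/-0.077)
2Nf = 63833947
Nf = 3.1917e+07


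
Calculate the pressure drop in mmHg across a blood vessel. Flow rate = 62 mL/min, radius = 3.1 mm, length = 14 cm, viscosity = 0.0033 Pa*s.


dP = 8*mu*L*Q / (pi*r^4)
Q = 62 mL/min = 1.03333e-06 m^3/s
dP = 13.1636 Pa = 13.1636 / 133.322 mmHg = 0.09874 mmHg


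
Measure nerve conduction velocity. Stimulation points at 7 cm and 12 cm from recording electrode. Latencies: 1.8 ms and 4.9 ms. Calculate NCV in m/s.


Distance = (12 - 7) / 100 = 0.05 m
dt = (4.9 - 1.8) / 1000 = 0.0031 s
NCV = dist / dt = 16.13 m/s


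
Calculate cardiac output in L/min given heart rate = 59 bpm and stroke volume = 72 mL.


CO = HR * SV
CO = 59 * 72 / 1000
CO = 4.248 L/min


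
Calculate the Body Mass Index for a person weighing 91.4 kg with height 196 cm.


BMI = weight / height^2
height = 196 cm = 1.96 m
BMI = 91.4 / 1.96^2
BMI = 23.79 kg/m^2


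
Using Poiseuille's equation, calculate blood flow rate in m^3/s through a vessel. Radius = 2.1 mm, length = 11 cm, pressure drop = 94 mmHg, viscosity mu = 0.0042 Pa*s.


Q = pi*r^4*dP / (8*mu*L)
r = 0.0021 m, L = 0.11 m
dP = 94 mmHg = 12532.268 Pa
Q = 2.0717e-04 m^3/s


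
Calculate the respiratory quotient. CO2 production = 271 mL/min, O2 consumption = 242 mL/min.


RQ = VCO2 / VO2
RQ = 271 / 242
RQ = 1.12


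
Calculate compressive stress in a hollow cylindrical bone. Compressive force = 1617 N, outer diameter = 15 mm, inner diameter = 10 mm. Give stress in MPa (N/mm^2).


A = pi*(r_o^2 - r_i^2)
r_o = 7.5 mm, r_i = 5 mm
A = 98.1748 mm^2
sigma = F/A = 1617 / 98.1748
sigma = 16.47 MPa


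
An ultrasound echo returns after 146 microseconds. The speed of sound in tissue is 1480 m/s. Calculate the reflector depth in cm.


depth = c * t / 2
t = 146 us = 1.4600e-04 s
depth = 1480 * 1.4600e-04 / 2
depth = 0.10804 m = 10.804 cm


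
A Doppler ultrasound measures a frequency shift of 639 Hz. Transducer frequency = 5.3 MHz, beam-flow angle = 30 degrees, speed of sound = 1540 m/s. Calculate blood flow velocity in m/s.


v = fd * c / (2 * f0 * cos(theta))
v = 639 * 1540 / (2 * 5.3000e+06 * cos(30))
v = 0.1072 m/s


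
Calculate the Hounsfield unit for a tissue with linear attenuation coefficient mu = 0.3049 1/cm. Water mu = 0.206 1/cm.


HU = ((mu_tissue - mu_water) / mu_water) * 1000
HU = ((0.3049 - 0.206) / 0.206) * 1000
HU = 480.1


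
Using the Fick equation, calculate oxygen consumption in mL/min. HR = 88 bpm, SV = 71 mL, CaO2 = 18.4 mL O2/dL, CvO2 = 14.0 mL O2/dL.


CO = HR*SV = 88*71/1000 = 6.248 L/min
a-v O2 diff = 18.4 - 14.0 = 4.4 mL/dL
VO2 = CO * (CaO2-CvO2) * 10 dL/L
VO2 = 6.248 * 4.4 * 10
VO2 = 274.9 mL/min


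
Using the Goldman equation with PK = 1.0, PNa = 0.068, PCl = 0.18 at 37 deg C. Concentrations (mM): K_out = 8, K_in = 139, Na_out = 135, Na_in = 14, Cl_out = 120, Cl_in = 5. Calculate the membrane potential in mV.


Vm = (RT/F)*ln((PK*Ko + PNa*Nao + PCl*Cli)/(PK*Ki + PNa*Nai + PCl*Clo))
Numer = 18.08, Denom = 161.552
Vm = -58.53 mV


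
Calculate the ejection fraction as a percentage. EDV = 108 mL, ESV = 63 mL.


SV = EDV - ESV = 108 - 63 = 45 mL
EF = SV/EDV * 100 = 45/108 * 100
EF = 41.67%


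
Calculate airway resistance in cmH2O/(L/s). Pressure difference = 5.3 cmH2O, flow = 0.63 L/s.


R = dP / flow
R = 5.3 / 0.63
R = 8.413 cmH2O/(L/s)


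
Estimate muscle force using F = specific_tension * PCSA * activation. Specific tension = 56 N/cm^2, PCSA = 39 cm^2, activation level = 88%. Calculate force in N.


F = sigma * PCSA * activation
F = 56 * 39 * 0.88
F = 1922 N


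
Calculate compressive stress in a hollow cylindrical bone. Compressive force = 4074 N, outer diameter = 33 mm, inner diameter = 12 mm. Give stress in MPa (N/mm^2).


A = pi*(r_o^2 - r_i^2)
r_o = 16.5 mm, r_i = 6 mm
A = 742.201 mm^2
sigma = F/A = 4074 / 742.201
sigma = 5.489 MPa


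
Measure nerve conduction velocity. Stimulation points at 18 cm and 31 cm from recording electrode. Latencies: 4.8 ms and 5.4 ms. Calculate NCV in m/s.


Distance = (31 - 18) / 100 = 0.13 m
dt = (5.4 - 4.8) / 1000 = 6.0000e-04 s
NCV = dist / dt = 216.7 m/s


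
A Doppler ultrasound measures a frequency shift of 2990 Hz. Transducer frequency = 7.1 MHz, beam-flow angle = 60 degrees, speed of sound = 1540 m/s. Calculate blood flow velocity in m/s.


v = fd * c / (2 * f0 * cos(theta))
v = 2990 * 1540 / (2 * 7.1000e+06 * cos(60))
v = 0.6485 m/s


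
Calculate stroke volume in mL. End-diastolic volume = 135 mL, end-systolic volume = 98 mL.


SV = EDV - ESV
SV = 135 - 98
SV = 37 mL


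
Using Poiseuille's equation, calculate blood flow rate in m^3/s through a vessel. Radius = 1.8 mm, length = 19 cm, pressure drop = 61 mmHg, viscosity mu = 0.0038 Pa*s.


Q = pi*r^4*dP / (8*mu*L)
r = 0.0018 m, L = 0.19 m
dP = 61 mmHg = 8132.642 Pa
Q = 4.6435e-05 m^3/s


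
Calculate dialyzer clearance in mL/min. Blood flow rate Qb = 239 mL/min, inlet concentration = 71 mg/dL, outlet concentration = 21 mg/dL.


K = Qb * (Cb_in - Cb_out) / Cb_in
K = 239 * (71 - 21) / 71
K = 168.3 mL/min


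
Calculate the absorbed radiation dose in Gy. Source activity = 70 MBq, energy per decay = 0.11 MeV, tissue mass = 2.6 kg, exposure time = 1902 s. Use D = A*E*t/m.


A = 70 MBq = 7.0000e+07 Bq
E = 0.11 MeV = 1.7622e-14 J
D = A*E*t/m = 7.0000e+07*1.7622e-14*1902/2.6
D = 9.0238e-04 Gy


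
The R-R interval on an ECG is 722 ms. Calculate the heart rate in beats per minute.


HR = 60 / RR_interval(s)
RR = 722 ms = 0.722 s
HR = 60 / 0.722 = 83.1 bpm


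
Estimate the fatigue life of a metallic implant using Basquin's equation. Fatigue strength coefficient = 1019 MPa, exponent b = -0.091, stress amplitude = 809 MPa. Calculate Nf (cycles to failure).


sigma_a = sigma_f' * (2Nf)^b
2Nf = (sigma_a/sigma_f')^(1/b)
2Nf = (809/1019)^(1/-0.091)
2Nf = 12.629347
Nf = 6.315


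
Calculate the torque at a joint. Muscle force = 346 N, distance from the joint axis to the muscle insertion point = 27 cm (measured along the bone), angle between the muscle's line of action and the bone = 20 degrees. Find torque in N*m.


Torque = F * d * sin(theta)   (moment arm = d*sin(theta))
d = 27 cm = 0.27 m
Torque = 346 * 0.27 * sin(20)
Torque = 31.95 N*m


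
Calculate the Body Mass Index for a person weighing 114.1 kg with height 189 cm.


BMI = weight / height^2
height = 189 cm = 1.89 m
BMI = 114.1 / 1.89^2
BMI = 31.94 kg/m^2


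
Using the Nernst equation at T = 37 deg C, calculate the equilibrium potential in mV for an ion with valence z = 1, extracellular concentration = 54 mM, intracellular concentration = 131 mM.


E = (RT/(zF)) * ln(C_out/C_in)
T = 37 + 273.15 = 310.15 K
E = (8.314 * 310.15 / (1 * 96485)) * ln(54/131)
E = -23.68 mV


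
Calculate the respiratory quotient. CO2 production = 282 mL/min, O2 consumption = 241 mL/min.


RQ = VCO2 / VO2
RQ = 282 / 241
RQ = 1.17


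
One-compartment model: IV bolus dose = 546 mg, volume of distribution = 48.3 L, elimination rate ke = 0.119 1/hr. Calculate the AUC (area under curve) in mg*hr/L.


C0 = Dose/Vd = 546/48.3 = 11.3043 mg/L
AUC = C0/ke = 11.3043/0.119
AUC = 94.99 mg*hr/L


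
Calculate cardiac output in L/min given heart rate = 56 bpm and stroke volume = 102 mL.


CO = HR * SV
CO = 56 * 102 / 1000
CO = 5.712 L/min


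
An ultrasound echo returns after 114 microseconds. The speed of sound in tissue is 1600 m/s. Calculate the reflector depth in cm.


depth = c * t / 2
t = 114 us = 1.1400e-04 s
depth = 1600 * 1.1400e-04 / 2
depth = 0.0912 m = 9.12 cm


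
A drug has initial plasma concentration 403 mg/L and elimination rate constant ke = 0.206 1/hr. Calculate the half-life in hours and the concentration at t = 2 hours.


t_half = ln(2) / ke = 0.693147 / 0.206 = 3.365 hr
C(t) = C0 * exp(-ke*t) = 403 * exp(-0.206*2)
C(2) = 266.9 mg/L


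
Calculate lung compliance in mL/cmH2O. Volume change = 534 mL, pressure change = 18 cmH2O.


C = dV / dP
C = 534 / 18
C = 29.67 mL/cmH2O


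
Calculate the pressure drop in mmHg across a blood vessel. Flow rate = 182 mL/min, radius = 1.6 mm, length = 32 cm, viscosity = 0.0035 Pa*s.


dP = 8*mu*L*Q / (pi*r^4)
Q = 182 mL/min = 3.03333e-06 m^3/s
dP = 1320.07 Pa = 1320.07 / 133.322 mmHg = 9.901 mmHg


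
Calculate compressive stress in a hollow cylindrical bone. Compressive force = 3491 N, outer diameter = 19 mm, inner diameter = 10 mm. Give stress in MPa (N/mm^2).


A = pi*(r_o^2 - r_i^2)
r_o = 9.5 mm, r_i = 5 mm
A = 204.989 mm^2
sigma = F/A = 3491 / 204.989
sigma = 17.03 MPa


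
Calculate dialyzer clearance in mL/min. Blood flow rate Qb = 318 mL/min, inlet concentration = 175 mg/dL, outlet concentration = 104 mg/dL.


K = Qb * (Cb_in - Cb_out) / Cb_in
K = 318 * (175 - 104) / 175
K = 129 mL/min


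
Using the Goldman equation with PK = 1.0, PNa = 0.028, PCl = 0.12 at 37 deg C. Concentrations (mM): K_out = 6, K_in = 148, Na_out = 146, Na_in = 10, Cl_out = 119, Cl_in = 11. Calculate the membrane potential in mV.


Vm = (RT/F)*ln((PK*Ko + PNa*Nao + PCl*Cli)/(PK*Ki + PNa*Nai + PCl*Clo))
Numer = 11.408, Denom = 162.56
Vm = -71 mV


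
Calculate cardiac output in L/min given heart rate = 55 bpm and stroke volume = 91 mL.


CO = HR * SV
CO = 55 * 91 / 1000
CO = 5.005 L/min


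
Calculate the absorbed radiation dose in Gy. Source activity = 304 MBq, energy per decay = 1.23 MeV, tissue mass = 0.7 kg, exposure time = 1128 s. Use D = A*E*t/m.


A = 304 MBq = 3.0400e+08 Bq
E = 1.23 MeV = 1.97046e-13 J
D = A*E*t/m = 3.0400e+08*1.97046e-13*1128/0.7
D = 0.09653 Gy


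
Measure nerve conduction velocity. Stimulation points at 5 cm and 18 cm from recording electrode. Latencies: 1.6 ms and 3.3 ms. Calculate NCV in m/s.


Distance = (18 - 5) / 100 = 0.13 m
dt = (3.3 - 1.6) / 1000 = 0.0017 s
NCV = dist / dt = 76.47 m/s


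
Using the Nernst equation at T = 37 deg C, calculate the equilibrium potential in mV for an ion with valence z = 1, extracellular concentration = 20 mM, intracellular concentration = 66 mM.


E = (RT/(zF)) * ln(C_out/C_in)
T = 37 + 273.15 = 310.15 K
E = (8.314 * 310.15 / (1 * 96485)) * ln(20/66)
E = -31.91 mV


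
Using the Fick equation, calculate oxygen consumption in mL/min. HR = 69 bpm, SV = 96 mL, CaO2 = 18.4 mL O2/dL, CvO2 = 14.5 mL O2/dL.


CO = HR*SV = 69*96/1000 = 6.624 L/min
a-v O2 diff = 18.4 - 14.5 = 3.9 mL/dL
VO2 = CO * (CaO2-CvO2) * 10 dL/L
VO2 = 6.624 * 3.9 * 10
VO2 = 258.3 mL/min


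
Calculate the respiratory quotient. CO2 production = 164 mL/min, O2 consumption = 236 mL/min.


RQ = VCO2 / VO2
RQ = 164 / 236
RQ = 0.6949


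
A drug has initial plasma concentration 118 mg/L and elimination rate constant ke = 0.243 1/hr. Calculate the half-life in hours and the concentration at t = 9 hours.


t_half = ln(2) / ke = 0.693147 / 0.243 = 2.852 hr
C(t) = C0 * exp(-ke*t) = 118 * exp(-0.243*9)
C(9) = 13.25 mg/L


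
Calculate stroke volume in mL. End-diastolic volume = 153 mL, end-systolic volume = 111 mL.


SV = EDV - ESV
SV = 153 - 111
SV = 42 mL


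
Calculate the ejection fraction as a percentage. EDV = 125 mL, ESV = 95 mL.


SV = EDV - ESV = 125 - 95 = 30 mL
EF = SV/EDV * 100 = 30/125 * 100
EF = 24%


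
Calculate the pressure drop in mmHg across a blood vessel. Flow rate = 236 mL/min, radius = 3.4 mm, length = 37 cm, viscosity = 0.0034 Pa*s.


dP = 8*mu*L*Q / (pi*r^4)
Q = 236 mL/min = 3.93333e-06 m^3/s
dP = 94.29 Pa = 94.29 / 133.322 mmHg = 0.7072 mmHg


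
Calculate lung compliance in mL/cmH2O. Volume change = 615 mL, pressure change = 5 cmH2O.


C = dV / dP
C = 615 / 5
C = 123 mL/cmH2O


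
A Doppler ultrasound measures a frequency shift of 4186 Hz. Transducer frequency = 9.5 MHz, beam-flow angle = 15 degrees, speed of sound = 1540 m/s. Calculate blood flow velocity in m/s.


v = fd * c / (2 * f0 * cos(theta))
v = 4186 * 1540 / (2 * 9.5000e+06 * cos(15))
v = 0.3513 m/s


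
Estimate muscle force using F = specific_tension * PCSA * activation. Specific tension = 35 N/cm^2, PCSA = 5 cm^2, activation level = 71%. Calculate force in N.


F = sigma * PCSA * activation
F = 35 * 5 * 0.71
F = 124.2 N


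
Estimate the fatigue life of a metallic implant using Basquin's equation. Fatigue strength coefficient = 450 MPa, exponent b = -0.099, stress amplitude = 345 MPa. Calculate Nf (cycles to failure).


sigma_a = sigma_f' * (2Nf)^b
2Nf = (sigma_a/sigma_f')^(1/b)
2Nf = (345/450)^(1/-0.099)
2Nf = 14.641652
Nf = 7.321


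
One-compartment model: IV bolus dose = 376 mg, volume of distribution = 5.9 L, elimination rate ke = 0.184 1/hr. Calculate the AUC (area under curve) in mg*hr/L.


C0 = Dose/Vd = 376/5.9 = 63.7288 mg/L
AUC = C0/ke = 63.7288/0.184
AUC = 346.4 mg*hr/L


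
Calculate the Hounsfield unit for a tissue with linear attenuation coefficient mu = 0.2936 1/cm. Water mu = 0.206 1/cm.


HU = ((mu_tissue - mu_water) / mu_water) * 1000
HU = ((0.2936 - 0.206) / 0.206) * 1000
HU = 425.2


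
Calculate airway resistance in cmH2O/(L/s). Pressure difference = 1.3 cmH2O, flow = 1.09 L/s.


R = dP / flow
R = 1.3 / 1.09
R = 1.193 cmH2O/(L/s)


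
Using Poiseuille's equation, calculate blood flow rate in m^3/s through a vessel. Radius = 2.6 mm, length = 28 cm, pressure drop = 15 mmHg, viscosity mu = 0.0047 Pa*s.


Q = pi*r^4*dP / (8*mu*L)
r = 0.0026 m, L = 0.28 m
dP = 15 mmHg = 1999.83 Pa
Q = 2.7270e-05 m^3/s


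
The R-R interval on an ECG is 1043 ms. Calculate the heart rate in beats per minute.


HR = 60 / RR_interval(s)
RR = 1043 ms = 1.043 s
HR = 60 / 1.043 = 57.53 bpm


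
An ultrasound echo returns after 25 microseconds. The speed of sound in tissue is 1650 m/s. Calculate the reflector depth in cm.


depth = c * t / 2
t = 25 us = 2.5000e-05 s
depth = 1650 * 2.5000e-05 / 2
depth = 0.020625 m = 2.0625 cm


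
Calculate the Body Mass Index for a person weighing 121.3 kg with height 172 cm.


BMI = weight / height^2
height = 172 cm = 1.72 m
BMI = 121.3 / 1.72^2
BMI = 41 kg/m^2


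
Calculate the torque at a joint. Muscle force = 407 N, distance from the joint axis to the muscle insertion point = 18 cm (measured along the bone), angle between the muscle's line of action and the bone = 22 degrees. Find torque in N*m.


Torque = F * d * sin(theta)   (moment arm = d*sin(theta))
d = 18 cm = 0.18 m
Torque = 407 * 0.18 * sin(22)
Torque = 27.44 N*m


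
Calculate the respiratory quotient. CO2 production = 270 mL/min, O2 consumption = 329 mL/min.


RQ = VCO2 / VO2
RQ = 270 / 329
RQ = 0.8207


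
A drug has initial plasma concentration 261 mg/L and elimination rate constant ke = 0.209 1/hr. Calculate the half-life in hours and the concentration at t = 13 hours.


t_half = ln(2) / ke = 0.693147 / 0.209 = 3.316 hr
C(t) = C0 * exp(-ke*t) = 261 * exp(-0.209*13)
C(13) = 17.24 mg/L


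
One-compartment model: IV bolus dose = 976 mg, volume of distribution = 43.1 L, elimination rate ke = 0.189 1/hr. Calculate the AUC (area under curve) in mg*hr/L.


C0 = Dose/Vd = 976/43.1 = 22.645 mg/L
AUC = C0/ke = 22.645/0.189
AUC = 119.8 mg*hr/L


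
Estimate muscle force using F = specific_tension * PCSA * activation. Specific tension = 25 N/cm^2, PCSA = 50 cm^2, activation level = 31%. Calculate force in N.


F = sigma * PCSA * activation
F = 25 * 50 * 0.31
F = 387.5 N


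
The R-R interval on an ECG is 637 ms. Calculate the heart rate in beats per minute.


HR = 60 / RR_interval(s)
RR = 637 ms = 0.637 s
HR = 60 / 0.637 = 94.19 bpm


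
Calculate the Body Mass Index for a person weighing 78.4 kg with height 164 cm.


BMI = weight / height^2
height = 164 cm = 1.64 m
BMI = 78.4 / 1.64^2
BMI = 29.15 kg/m^2


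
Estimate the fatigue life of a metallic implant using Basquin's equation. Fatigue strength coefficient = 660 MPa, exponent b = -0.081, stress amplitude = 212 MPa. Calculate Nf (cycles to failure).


sigma_a = sigma_f' * (2Nf)^b
2Nf = (sigma_a/sigma_f')^(1/b)
2Nf = (212/660)^(1/-0.081)
2Nf = 1227406.9
Nf = 6.137e+05


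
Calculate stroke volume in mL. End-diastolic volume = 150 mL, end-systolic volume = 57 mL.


SV = EDV - ESV
SV = 150 - 57
SV = 93 mL


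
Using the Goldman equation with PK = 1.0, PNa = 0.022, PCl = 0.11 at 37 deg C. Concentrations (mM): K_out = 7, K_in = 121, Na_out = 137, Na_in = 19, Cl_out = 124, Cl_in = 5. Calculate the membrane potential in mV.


Vm = (RT/F)*ln((PK*Ko + PNa*Nao + PCl*Cli)/(PK*Ki + PNa*Nai + PCl*Clo))
Numer = 10.564, Denom = 135.058
Vm = -68.1 mV


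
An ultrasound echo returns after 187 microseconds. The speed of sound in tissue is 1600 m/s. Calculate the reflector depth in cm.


depth = c * t / 2
t = 187 us = 1.8700e-04 s
depth = 1600 * 1.8700e-04 / 2
depth = 0.1496 m = 14.96 cm


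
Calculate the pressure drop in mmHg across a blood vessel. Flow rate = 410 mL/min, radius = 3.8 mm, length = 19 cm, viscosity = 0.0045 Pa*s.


dP = 8*mu*L*Q / (pi*r^4)
Q = 410 mL/min = 6.83333e-06 m^3/s
dP = 71.3517 Pa = 71.3517 / 133.322 mmHg = 0.5352 mmHg


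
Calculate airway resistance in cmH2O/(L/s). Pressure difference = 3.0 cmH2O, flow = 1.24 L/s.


R = dP / flow
R = 3.0 / 1.24
R = 2.419 cmH2O/(L/s)


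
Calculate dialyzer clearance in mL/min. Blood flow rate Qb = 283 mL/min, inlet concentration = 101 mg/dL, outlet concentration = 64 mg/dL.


K = Qb * (Cb_in - Cb_out) / Cb_in
K = 283 * (101 - 64) / 101
K = 103.7 mL/min


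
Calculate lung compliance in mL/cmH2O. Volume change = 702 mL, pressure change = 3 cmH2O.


C = dV / dP
C = 702 / 3
C = 234 mL/cmH2O


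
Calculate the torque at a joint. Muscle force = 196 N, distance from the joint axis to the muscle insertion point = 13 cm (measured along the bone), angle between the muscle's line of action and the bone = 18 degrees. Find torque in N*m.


Torque = F * d * sin(theta)   (moment arm = d*sin(theta))
d = 13 cm = 0.13 m
Torque = 196 * 0.13 * sin(18)
Torque = 7.874 N*m


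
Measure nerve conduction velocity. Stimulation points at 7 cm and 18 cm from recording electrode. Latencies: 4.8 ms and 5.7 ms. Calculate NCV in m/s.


Distance = (18 - 7) / 100 = 0.11 m
dt = (5.7 - 4.8) / 1000 = 9.0000e-04 s
NCV = dist / dt = 122.2 m/s


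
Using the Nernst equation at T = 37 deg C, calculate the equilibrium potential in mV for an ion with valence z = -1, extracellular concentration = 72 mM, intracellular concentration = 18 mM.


E = (RT/(zF)) * ln(C_out/C_in)
T = 37 + 273.15 = 310.15 K
E = (8.314 * 310.15 / (-1 * 96485)) * ln(72/18)
E = -37.05 mV


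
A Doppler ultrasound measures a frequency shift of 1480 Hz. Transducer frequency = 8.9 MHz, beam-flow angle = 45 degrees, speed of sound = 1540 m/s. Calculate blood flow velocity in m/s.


v = fd * c / (2 * f0 * cos(theta))
v = 1480 * 1540 / (2 * 8.9000e+06 * cos(45))
v = 0.1811 m/s


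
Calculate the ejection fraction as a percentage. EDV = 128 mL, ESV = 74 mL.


SV = EDV - ESV = 128 - 74 = 54 mL
EF = SV/EDV * 100 = 54/128 * 100
EF = 42.19%


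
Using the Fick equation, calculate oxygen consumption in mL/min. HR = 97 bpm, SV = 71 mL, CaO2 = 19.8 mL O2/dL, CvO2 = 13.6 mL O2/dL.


CO = HR*SV = 97*71/1000 = 6.887 L/min
a-v O2 diff = 19.8 - 13.6 = 6.2 mL/dL
VO2 = CO * (CaO2-CvO2) * 10 dL/L
VO2 = 6.887 * 6.2 * 10
VO2 = 427 mL/min


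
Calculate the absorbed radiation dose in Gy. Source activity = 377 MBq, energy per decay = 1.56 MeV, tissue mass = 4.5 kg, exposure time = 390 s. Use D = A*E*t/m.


A = 377 MBq = 3.7700e+08 Bq
E = 1.56 MeV = 2.49912e-13 J
D = A*E*t/m = 3.7700e+08*2.49912e-13*390/4.5
D = 0.008165 Gy


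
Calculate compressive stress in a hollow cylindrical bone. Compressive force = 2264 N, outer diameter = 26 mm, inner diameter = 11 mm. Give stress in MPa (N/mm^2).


A = pi*(r_o^2 - r_i^2)
r_o = 13 mm, r_i = 5.5 mm
A = 435.896 mm^2
sigma = F/A = 2264 / 435.896
sigma = 5.194 MPa


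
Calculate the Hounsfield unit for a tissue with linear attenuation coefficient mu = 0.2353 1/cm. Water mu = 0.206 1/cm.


HU = ((mu_tissue - mu_water) / mu_water) * 1000
HU = ((0.2353 - 0.206) / 0.206) * 1000
HU = 142.2


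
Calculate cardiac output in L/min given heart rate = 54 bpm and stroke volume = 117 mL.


CO = HR * SV
CO = 54 * 117 / 1000
CO = 6.318 L/min


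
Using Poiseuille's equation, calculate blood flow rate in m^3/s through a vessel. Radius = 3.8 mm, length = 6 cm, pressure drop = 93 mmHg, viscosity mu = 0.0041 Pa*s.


Q = pi*r^4*dP / (8*mu*L)
r = 0.0038 m, L = 0.06 m
dP = 93 mmHg = 12398.946 Pa
Q = 0.004127 m^3/s


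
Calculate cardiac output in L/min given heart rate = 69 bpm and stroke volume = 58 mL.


CO = HR * SV
CO = 69 * 58 / 1000
CO = 4.002 L/min


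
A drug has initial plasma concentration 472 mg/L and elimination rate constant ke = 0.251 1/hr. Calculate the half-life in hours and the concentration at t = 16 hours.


t_half = ln(2) / ke = 0.693147 / 0.251 = 2.762 hr
C(t) = C0 * exp(-ke*t) = 472 * exp(-0.251*16)
C(16) = 8.508 mg/L


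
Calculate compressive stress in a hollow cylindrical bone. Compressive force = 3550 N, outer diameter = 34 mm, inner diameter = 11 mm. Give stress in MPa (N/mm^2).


A = pi*(r_o^2 - r_i^2)
r_o = 17 mm, r_i = 5.5 mm
A = 812.887 mm^2
sigma = F/A = 3550 / 812.887
sigma = 4.367 MPa


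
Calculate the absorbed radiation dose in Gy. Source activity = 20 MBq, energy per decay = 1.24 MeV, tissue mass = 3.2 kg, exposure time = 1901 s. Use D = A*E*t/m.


A = 20 MBq = 2.0000e+07 Bq
E = 1.24 MeV = 1.98648e-13 J
D = A*E*t/m = 2.0000e+07*1.98648e-13*1901/3.2
D = 0.00236 Gy


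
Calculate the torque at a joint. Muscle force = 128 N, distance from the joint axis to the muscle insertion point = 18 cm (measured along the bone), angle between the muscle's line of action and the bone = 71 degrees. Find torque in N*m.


Torque = F * d * sin(theta)   (moment arm = d*sin(theta))
d = 18 cm = 0.18 m
Torque = 128 * 0.18 * sin(71)
Torque = 21.78 N*m


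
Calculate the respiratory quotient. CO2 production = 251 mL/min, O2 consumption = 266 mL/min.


RQ = VCO2 / VO2
RQ = 251 / 266
RQ = 0.9436


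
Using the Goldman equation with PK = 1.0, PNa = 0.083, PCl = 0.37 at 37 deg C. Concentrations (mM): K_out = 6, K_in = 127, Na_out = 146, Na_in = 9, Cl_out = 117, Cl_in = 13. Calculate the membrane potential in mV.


Vm = (RT/F)*ln((PK*Ko + PNa*Nao + PCl*Cli)/(PK*Ki + PNa*Nai + PCl*Clo))
Numer = 22.928, Denom = 171.037
Vm = -53.7 mV


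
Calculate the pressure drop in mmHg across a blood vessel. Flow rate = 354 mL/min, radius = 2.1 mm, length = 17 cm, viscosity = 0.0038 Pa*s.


dP = 8*mu*L*Q / (pi*r^4)
Q = 354 mL/min = 5.9e-06 m^3/s
dP = 499.054 Pa = 499.054 / 133.322 mmHg = 3.743 mmHg


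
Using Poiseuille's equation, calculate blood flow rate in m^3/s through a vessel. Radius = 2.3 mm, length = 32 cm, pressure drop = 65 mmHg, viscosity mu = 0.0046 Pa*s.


Q = pi*r^4*dP / (8*mu*L)
r = 0.0023 m, L = 0.32 m
dP = 65 mmHg = 8665.93 Pa
Q = 6.4696e-05 m^3/s


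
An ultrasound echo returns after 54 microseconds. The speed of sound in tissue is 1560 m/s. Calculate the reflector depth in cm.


depth = c * t / 2
t = 54 us = 5.4000e-05 s
depth = 1560 * 5.4000e-05 / 2
depth = 0.04212 m = 4.212 cm


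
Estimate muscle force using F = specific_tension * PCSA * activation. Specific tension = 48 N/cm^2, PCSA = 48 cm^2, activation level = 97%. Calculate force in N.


F = sigma * PCSA * activation
F = 48 * 48 * 0.97
F = 2235 N


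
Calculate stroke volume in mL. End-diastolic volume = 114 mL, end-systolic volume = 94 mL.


SV = EDV - ESV
SV = 114 - 94
SV = 20 mL


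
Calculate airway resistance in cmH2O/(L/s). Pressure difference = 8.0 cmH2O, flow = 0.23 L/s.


R = dP / flow
R = 8.0 / 0.23
R = 34.78 cmH2O/(L/s)


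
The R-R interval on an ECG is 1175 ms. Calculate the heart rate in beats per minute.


HR = 60 / RR_interval(s)
RR = 1175 ms = 1.175 s
HR = 60 / 1.175 = 51.06 bpm


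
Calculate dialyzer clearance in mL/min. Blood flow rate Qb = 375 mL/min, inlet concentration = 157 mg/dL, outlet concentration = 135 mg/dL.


K = Qb * (Cb_in - Cb_out) / Cb_in
K = 375 * (157 - 135) / 157
K = 52.55 mL/min


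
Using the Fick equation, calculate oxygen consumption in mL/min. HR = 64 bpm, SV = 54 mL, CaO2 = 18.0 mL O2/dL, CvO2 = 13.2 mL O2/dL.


CO = HR*SV = 64*54/1000 = 3.456 L/min
a-v O2 diff = 18.0 - 13.2 = 4.8 mL/dL
VO2 = CO * (CaO2-CvO2) * 10 dL/L
VO2 = 3.456 * 4.8 * 10
VO2 = 165.9 mL/min


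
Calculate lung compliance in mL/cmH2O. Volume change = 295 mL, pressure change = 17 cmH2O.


C = dV / dP
C = 295 / 17
C = 17.35 mL/cmH2O


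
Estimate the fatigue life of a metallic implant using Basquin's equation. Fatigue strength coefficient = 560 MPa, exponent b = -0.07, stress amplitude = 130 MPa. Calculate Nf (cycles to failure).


sigma_a = sigma_f' * (2Nf)^b
2Nf = (sigma_a/sigma_f')^(1/b)
2Nf = (130/560)^(1/-0.07)
2Nf = 1.1498421e+09
Nf = 5.7492e+08


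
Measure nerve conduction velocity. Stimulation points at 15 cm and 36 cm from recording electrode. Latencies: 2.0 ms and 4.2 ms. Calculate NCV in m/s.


Distance = (36 - 15) / 100 = 0.21 m
dt = (4.2 - 2.0) / 1000 = 0.0022 s
NCV = dist / dt = 95.45 m/s


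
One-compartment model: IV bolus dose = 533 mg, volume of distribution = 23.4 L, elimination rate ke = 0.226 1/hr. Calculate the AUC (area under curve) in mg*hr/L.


C0 = Dose/Vd = 533/23.4 = 22.7778 mg/L
AUC = C0/ke = 22.7778/0.226
AUC = 100.8 mg*hr/L


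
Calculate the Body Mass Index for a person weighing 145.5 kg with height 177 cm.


BMI = weight / height^2
height = 177 cm = 1.77 m
BMI = 145.5 / 1.77^2
BMI = 46.44 kg/m^2


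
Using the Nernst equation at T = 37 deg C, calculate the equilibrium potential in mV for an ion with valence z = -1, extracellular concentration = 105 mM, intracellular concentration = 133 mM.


E = (RT/(zF)) * ln(C_out/C_in)
T = 37 + 273.15 = 310.15 K
E = (8.314 * 310.15 / (-1 * 96485)) * ln(105/133)
E = 6.318 mV


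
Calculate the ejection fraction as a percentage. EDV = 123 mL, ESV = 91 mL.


SV = EDV - ESV = 123 - 91 = 32 mL
EF = SV/EDV * 100 = 32/123 * 100
EF = 26.02%


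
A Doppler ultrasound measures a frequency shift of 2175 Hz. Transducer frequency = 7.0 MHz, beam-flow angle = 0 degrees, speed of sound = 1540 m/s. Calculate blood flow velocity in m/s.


v = fd * c / (2 * f0 * cos(theta))
v = 2175 * 1540 / (2 * 7.0000e+06 * cos(0))
v = 0.2392 m/s


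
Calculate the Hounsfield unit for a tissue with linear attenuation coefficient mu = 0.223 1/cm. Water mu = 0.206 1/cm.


HU = ((mu_tissue - mu_water) / mu_water) * 1000
HU = ((0.223 - 0.206) / 0.206) * 1000
HU = 82.52


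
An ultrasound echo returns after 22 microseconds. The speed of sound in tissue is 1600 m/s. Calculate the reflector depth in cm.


depth = c * t / 2
t = 22 us = 2.2000e-05 s
depth = 1600 * 2.2000e-05 / 2
depth = 0.0176 m = 1.76 cm


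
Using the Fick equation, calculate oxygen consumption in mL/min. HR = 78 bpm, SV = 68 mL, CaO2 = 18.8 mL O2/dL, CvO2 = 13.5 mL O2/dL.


CO = HR*SV = 78*68/1000 = 5.304 L/min
a-v O2 diff = 18.8 - 13.5 = 5.3 mL/dL
VO2 = CO * (CaO2-CvO2) * 10 dL/L
VO2 = 5.304 * 5.3 * 10
VO2 = 281.1 mL/min
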